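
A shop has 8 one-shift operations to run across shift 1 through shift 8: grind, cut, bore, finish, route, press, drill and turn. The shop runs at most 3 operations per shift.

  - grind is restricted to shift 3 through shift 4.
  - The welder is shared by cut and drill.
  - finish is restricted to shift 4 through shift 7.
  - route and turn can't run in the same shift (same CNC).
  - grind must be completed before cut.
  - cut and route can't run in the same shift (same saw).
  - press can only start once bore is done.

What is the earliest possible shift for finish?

shift 4

Finish is available from shift 4; finish's own window allows nothing later than shift 7.
finish at shift 4 is achievable: cut=shift 4; route=shift 1; grind=shift 3; finish=shift 4; turn=shift 2; press=shift 2; bore=shift 1; drill=shift 1.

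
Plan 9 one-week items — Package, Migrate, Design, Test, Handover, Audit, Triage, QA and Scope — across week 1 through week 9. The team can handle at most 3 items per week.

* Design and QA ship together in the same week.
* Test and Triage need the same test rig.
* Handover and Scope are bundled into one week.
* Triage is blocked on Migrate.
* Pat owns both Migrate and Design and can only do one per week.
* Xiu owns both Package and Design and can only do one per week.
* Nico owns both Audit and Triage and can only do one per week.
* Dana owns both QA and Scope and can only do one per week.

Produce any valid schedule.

QA in week 2; Scope in week 3; Handover in week 3; Triage in week 2; Migrate in week 1; Test in week 1; Design in week 2; Package in week 1; Audit in week 3

Checking: Migrate(week 1) before Triage(week 2); Migrate(week 1) != Design(week 2); Test(week 1) != Triage(week 2); QA(week 2) != Scope(week 3); Package(week 1) != Design(week 2); Audit(week 3) != Triage(week 2); Design = QA = week 2; Handover = Scope = week 3; max 3 per week (cap 3).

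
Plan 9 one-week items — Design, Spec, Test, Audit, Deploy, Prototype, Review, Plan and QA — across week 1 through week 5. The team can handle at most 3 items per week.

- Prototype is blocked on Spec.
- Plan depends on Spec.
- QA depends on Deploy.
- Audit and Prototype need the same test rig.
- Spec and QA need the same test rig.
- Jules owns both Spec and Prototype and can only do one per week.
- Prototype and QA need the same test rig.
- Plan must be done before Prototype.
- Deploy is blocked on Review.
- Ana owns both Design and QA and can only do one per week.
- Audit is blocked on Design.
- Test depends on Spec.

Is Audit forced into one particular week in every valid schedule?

No

Audit can be week 2 (e.g. Test=week 3; Prototype=week 3; Deploy=week 2; QA=week 4; Design=week 1; Audit=week 2; Spec=week 1; Plan=week 2; Review=week 1) or week 3 (e.g. Spec=week 1; Design=week 1; Review=week 1; Deploy=week 2; Plan=week 2; QA=week 3; Test=week 2; Audit=week 3; Prototype=week 4).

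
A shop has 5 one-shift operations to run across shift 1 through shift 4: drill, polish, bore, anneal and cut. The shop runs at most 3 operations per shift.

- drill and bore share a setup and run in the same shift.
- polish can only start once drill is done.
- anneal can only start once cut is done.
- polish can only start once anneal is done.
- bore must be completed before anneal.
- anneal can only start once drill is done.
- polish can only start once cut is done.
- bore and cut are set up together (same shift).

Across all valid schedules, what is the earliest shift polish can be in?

Precedence pushes polish to at least shift 3.
polish at shift 3 is achievable: anneal in shift 2; cut in shift 1; drill in shift 1; bore in shift 1; polish in shift 3.

shift 3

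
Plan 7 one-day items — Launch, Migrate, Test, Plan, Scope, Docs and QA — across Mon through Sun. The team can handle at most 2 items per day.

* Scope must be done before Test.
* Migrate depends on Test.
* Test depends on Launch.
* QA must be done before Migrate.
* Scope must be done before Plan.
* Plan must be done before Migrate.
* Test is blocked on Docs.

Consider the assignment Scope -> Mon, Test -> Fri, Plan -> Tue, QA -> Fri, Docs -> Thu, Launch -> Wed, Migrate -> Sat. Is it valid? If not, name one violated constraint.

Valid

Scope must be done before Test — holds.
The team can handle at most 2 items per day — holds.
QA must be done before Migrate — holds.
Test depends on Launch — holds.
Plan must be done before Migrate — holds.
Migrate depends on Test — holds.
Test is blocked on Docs — holds.
Scope must be done before Plan — holds.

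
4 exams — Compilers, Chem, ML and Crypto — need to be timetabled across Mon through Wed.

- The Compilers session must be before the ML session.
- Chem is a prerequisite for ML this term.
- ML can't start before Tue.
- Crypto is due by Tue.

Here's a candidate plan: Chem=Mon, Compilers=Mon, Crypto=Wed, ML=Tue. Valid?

The Compilers session must be before the ML session — holds.
Crypto is due by Tue — violated.
ML can't start before Tue — holds.
Chem is a prerequisite for ML this term — holds.

No. Crypto is due by Tue is not satisfied.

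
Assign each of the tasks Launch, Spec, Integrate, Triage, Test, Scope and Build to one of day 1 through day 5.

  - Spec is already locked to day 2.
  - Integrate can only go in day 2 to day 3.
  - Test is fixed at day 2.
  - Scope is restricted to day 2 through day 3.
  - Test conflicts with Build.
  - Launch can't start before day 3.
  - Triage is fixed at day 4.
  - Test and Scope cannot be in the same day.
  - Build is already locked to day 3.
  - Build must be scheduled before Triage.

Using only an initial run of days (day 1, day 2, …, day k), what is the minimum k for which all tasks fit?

The precedence chain requires at least 2 distinct days.
Triage can't be placed before day 4, so the schedule must run through at least day 4.
4 works (last occupied day: day 4): for example Triage in day 4; Build in day 3; Spec in day 2; Launch in day 3; Test in day 2; Integrate in day 2; Scope in day 3.

4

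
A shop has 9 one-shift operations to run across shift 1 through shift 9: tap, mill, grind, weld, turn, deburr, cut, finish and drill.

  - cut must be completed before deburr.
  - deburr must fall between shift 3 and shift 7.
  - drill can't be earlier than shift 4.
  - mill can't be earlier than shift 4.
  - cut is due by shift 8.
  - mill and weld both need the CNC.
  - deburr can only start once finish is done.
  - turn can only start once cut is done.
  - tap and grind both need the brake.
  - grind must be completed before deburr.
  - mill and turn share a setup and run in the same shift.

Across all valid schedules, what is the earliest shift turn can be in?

Turn must be in the same shift as mill, which can't be before shift 4, so turn is at least shift 4.
turn at shift 4 is achievable: weld -> shift 1, cut -> shift 1, finish -> shift 1, drill -> shift 4, grind -> shift 1, mill -> shift 4, tap -> shift 2, deburr -> shift 3, turn -> shift 4.

shift 4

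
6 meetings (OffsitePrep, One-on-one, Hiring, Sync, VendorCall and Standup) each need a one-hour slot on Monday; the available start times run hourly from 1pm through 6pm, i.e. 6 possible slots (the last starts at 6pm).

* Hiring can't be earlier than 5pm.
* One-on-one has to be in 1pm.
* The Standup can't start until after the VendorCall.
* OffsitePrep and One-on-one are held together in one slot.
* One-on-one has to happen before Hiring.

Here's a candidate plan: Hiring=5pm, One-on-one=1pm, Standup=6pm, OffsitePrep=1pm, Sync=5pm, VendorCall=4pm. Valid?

One-on-one has to be in 1pm — holds.
Hiring can't be earlier than 5pm — holds.
OffsitePrep and One-on-one are held together in one slot — holds.
The Standup can't start until after the VendorCall — holds.
One-on-one has to happen before Hiring — holds.

Yes, all constraints hold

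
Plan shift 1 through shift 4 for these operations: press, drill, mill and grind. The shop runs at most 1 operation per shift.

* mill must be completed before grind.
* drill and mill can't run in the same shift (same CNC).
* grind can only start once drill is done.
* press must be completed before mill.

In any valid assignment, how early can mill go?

Precedence pushes mill to at least shift 2; downstream work caps mill at shift 3.
mill at shift 2 is achievable: press -> shift 1; drill -> shift 3; mill -> shift 2; grind -> shift 4.

shift 2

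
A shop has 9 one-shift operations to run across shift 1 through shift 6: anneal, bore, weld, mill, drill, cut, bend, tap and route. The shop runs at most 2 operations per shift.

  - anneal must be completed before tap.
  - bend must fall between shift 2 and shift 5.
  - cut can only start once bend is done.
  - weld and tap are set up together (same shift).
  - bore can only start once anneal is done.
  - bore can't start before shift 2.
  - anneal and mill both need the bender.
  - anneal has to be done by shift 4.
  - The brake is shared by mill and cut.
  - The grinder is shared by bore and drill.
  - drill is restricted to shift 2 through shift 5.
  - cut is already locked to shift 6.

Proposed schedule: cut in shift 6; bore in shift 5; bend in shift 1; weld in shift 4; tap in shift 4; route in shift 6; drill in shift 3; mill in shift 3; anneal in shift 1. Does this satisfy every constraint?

weld and tap are set up together (same shift) — holds.
bore can't start before shift 2 — holds.
cut is already locked to shift 6 — holds.
anneal and mill both need the bender — holds.
cut can only start once bend is done — holds.
The brake is shared by mill and cut — holds.
The grinder is shared by bore and drill — holds.
drill is restricted to shift 2 through shift 5 — holds.
bend must fall between shift 2 and shift 5 — violated.
anneal must be completed before tap — holds.
anneal has to be done by shift 4 — holds.
The shop runs at most 2 operations per shift — holds.
bore can only start once anneal is done — holds.

Invalid. bend must fall between shift 2 and shift 5.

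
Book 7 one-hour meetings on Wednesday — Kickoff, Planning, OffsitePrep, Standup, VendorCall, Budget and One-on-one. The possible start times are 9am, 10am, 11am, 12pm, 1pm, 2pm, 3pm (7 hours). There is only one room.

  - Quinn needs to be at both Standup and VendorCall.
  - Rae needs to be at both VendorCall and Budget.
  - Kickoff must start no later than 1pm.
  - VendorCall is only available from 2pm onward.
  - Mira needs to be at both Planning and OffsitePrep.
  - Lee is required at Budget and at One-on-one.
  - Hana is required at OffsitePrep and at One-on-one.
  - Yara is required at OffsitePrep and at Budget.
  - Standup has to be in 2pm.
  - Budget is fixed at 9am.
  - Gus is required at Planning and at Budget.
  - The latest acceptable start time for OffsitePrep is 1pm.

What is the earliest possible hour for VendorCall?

VendorCall is available from 2pm.
VendorCall at 3pm is achievable: Planning in 12pm; One-on-one in 1pm; Kickoff in 10am; Standup in 2pm; OffsitePrep in 11am; VendorCall in 3pm; Budget in 9am.
Nothing earlier works — the conflict and capacity constraints rule out every hour before 3pm.

3pm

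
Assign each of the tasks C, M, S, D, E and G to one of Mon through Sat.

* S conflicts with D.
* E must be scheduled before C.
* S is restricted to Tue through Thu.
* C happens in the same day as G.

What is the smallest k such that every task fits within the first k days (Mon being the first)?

2

The precedence chain requires at least 2 distinct days.
2 works (last occupied day: Tue): for example G -> Tue; M -> Mon; D -> Mon; S -> Tue; C -> Tue; E -> Mon.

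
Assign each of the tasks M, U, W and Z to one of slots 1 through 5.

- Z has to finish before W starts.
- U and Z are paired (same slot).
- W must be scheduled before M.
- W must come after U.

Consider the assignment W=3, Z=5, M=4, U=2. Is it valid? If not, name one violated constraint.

W must come after U — holds.
W must be scheduled before M — holds.
U and Z are paired (same slot) — violated.
Z has to finish before W starts — violated.

Invalid. U and Z are paired (same slot).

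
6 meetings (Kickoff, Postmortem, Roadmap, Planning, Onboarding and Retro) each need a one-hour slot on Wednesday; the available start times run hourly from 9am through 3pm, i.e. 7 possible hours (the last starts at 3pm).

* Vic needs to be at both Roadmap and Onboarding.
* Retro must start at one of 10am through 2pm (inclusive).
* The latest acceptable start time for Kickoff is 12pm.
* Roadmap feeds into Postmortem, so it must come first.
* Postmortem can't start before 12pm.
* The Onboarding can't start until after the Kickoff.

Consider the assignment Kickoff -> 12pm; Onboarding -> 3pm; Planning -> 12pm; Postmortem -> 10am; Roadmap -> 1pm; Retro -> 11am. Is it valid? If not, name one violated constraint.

Invalid. Postmortem can't start before 12pm.

The Onboarding can't start until after the Kickoff — holds.
The latest acceptable start time for Kickoff is 12pm — holds.
Retro must start at one of 10am through 2pm (inclusive) — holds.
Postmortem can't start before 12pm — violated.
Roadmap feeds into Postmortem, so it must come first — violated.
Vic needs to be at both Roadmap and Onboarding — holds.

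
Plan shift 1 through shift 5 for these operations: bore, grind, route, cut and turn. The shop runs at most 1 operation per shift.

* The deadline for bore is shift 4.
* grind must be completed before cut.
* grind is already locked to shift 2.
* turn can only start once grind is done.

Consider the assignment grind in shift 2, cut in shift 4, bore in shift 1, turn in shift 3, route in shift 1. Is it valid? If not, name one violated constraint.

grind is already locked to shift 2 — holds.
grind must be completed before cut — holds.
The deadline for bore is shift 4 — holds.
turn can only start once grind is done — holds.
The shop runs at most 1 operation per shift — violated.

No. The shop runs at most 1 operation per shift is not satisfied.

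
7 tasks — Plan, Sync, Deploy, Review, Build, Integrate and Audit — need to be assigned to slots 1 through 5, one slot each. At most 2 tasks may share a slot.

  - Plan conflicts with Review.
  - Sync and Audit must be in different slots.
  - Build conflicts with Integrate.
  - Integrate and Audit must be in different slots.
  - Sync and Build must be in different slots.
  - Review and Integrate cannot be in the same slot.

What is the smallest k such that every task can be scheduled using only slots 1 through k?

With at most 2 per slot and 7 tasks, at least 4 slots are needed.
4 works (last occupied slot: 4): for example Sync=1, Review=2, Deploy=2, Plan=1, Audit=3, Integrate=4, Build=3.

4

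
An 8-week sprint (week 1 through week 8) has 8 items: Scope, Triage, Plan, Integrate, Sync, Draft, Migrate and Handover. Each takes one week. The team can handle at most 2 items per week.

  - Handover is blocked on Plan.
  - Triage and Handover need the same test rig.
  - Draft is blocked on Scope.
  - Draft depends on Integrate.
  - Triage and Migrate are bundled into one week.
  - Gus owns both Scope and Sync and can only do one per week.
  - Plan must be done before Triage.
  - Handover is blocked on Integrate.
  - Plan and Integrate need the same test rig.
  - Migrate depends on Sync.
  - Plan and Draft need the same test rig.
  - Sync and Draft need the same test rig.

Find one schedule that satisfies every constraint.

Sync in week 2, Triage in week 4, Scope in week 1, Migrate in week 4, Draft in week 3, Integrate in week 2, Handover in week 3, Plan in week 1

Checking: Sync(week 2) before Migrate(week 4); Integrate(week 2) before Handover(week 3); Scope(week 1) before Draft(week 3); Integrate(week 2) before Draft(week 3); Plan(week 1) before Handover(week 3); Plan(week 1) before Triage(week 4); Sync(week 2) != Draft(week 3); Plan(week 1) != Integrate(week 2); Plan(week 1) != Draft(week 3); Scope(week 1) != Sync(week 2); Triage(week 4) != Handover(week 3); Triage = Migrate = week 4; max 2 per week (cap 2).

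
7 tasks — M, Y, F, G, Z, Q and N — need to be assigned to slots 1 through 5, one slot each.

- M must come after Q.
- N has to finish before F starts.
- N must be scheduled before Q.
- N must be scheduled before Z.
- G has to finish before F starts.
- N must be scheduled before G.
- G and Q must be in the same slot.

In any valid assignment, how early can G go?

Precedence pushes G to at least 2; downstream work caps G at 4.
G at 2 is achievable: Y in 1; F in 3; N in 1; Z in 2; G in 2; M in 3; Q in 2.

2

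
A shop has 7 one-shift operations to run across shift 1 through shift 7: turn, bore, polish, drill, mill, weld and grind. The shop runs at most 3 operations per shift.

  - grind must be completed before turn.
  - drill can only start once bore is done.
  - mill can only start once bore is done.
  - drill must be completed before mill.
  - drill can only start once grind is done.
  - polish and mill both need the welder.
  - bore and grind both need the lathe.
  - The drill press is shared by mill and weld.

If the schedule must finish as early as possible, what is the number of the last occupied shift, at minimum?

The precedence chain requires at least 3 distinct shifts.
With at most 3 per shift and 7 operations, at least 3 shifts are needed.
Could 3 shifts be enough, i.e. nothing placed later than shift 3? No: drill must come after bore (at shift 1 or later) → {shift 2, shift 3}; bore must come before drill (at shift 3 or earlier) → {shift 1, shift 2}; mill must come after bore (at shift 1 or later) → {shift 2, shift 3}; turn must come after grind (at shift 1 or later) → {shift 2, shift 3}; grind must come before turn (at shift 3 or earlier) → {shift 1, shift 2}; mill must come after drill (at shift 2 or later) → {shift 3}; drill must come before mill (at shift 3 or earlier) → {shift 2}; bore must come before drill (at shift 2 or earlier) → {shift 1}; grind must come before drill (at shift 2 or earlier) → {shift 1}; grind can't share with bore (shift 1) → nothing is left.
So 3 shifts is not enough.
4 works (last occupied shift: shift 4): for example turn=shift 3; grind=shift 2; mill=shift 4; weld=shift 1; drill=shift 3; polish=shift 1; bore=shift 1.

shift 4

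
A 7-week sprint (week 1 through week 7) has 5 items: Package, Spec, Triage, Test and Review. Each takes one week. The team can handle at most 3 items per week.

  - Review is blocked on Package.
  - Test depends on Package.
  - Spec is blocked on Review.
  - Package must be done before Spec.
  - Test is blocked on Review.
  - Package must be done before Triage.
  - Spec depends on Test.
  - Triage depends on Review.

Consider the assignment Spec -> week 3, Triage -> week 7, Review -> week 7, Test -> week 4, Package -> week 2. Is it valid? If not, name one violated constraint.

Test is blocked on Review — violated.
The team can handle at most 3 items per week — holds.
Package must be done before Spec — holds.
Spec depends on Test — violated.
Review is blocked on Package — holds.
Test depends on Package — holds.
Package must be done before Triage — holds.
Triage depends on Review — violated.
Spec is blocked on Review — violated.

No — it violates: Spec is blocked on Review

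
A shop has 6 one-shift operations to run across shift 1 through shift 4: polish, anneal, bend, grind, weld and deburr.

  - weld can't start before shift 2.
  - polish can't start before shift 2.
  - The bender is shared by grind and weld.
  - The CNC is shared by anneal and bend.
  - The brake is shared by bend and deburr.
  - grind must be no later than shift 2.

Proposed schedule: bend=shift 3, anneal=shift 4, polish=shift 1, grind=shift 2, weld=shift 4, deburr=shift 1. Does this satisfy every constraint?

No — it violates: polish can't start before shift 2

weld can't start before shift 2 — holds.
The CNC is shared by anneal and bend — holds.
polish can't start before shift 2 — violated.
The brake is shared by bend and deburr — holds.
The bender is shared by grind and weld — holds.
grind must be no later than shift 2 — holds.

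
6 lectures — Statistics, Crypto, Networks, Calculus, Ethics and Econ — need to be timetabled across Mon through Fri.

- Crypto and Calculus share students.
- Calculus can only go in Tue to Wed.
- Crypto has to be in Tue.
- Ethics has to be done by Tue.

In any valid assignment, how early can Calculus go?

Wed

Calculus is available from Tue; Calculus's own window allows nothing later than Wed.
Calculus at Wed is achievable: Networks -> Mon, Econ -> Mon, Ethics -> Mon, Calculus -> Wed, Statistics -> Mon, Crypto -> Tue.
Nothing earlier works — the conflict constraints rule out every day before Wed.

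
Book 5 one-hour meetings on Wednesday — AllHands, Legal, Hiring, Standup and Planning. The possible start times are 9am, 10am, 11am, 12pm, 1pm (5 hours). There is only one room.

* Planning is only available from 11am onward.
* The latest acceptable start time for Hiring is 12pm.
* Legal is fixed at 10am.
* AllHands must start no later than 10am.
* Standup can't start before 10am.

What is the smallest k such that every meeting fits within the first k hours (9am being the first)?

5

With at most 1 per hour and 5 meetings, at least 5 hours are needed.
Planning can't be placed before 11am — that is hour 3 counting from 9am — so the schedule must run through at least 3 hours.
5 works (last occupied hour: 1pm): for example Legal in 10am, Standup in 1pm, Hiring in 12pm, AllHands in 9am, Planning in 11am.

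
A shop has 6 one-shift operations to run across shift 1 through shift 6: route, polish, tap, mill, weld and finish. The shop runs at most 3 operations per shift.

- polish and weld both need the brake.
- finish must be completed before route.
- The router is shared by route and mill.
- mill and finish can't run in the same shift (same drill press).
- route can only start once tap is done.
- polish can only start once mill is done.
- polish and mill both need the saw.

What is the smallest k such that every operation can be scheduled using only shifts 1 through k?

The precedence chain requires at least 2 distinct shifts.
With at most 3 per shift and 6 operations, at least 2 shifts are needed.
Could 2 shifts be enough, i.e. nothing placed later than shift 2? No: route must come after tap (at shift 1 or later) → {shift 2}; finish must come before route (at shift 2 or earlier) → {shift 1}; polish must come after mill (at shift 1 or later) → {shift 2}; mill must come before polish (at shift 2 or earlier) → {shift 1}; finish can't share with mill (shift 1) → nothing is left.
So 2 shifts is not enough.
3 works (last occupied shift: shift 3): for example tap=shift 1, finish=shift 2, mill=shift 1, route=shift 3, weld=shift 1, polish=shift 2.

3 shifts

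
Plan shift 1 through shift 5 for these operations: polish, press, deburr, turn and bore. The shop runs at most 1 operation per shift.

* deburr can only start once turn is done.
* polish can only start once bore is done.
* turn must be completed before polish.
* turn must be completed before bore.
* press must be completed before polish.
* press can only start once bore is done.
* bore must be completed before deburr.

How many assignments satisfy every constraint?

Enumerating: deburr=shift 5, bore=shift 2, polish=shift 4, turn=shift 1, press=shift 3 | turn in shift 1; polish in shift 5; press in shift 3; bore in shift 2; deburr in shift 4 | turn in shift 1; bore in shift 2; deburr in shift 3; polish in shift 5; press in shift 4.

3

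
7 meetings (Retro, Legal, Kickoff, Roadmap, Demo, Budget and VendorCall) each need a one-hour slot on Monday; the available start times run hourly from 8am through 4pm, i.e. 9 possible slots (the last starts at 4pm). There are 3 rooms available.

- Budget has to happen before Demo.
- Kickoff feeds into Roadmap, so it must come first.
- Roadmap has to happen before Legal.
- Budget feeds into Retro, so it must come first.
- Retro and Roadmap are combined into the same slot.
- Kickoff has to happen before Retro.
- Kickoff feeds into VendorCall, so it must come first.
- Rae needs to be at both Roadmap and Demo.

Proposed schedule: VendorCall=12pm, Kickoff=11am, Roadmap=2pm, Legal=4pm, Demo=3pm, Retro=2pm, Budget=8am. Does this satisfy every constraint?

Yes, all constraints hold

There are 3 rooms available — holds.
Budget feeds into Retro, so it must come first — holds.
Kickoff has to happen before Retro — holds.
Kickoff feeds into VendorCall, so it must come first — holds.
Kickoff feeds into Roadmap, so it must come first — holds.
Retro and Roadmap are combined into the same slot — holds.
Budget has to happen before Demo — holds.
Rae needs to be at both Roadmap and Demo — holds.
Roadmap has to happen before Legal — holds.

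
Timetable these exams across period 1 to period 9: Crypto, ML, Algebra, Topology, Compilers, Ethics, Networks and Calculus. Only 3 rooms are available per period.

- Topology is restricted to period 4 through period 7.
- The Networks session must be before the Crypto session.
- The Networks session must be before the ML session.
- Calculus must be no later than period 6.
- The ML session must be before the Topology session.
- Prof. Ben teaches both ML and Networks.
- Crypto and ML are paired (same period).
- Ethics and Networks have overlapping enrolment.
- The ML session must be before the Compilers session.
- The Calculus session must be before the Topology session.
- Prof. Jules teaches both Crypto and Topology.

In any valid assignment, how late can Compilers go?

Precedence pushes Compilers to at least period 3.
Compilers at period 9 is achievable: Compilers -> period 9, Topology -> period 4, Ethics -> period 2, Algebra -> period 1, Calculus -> period 1, ML -> period 2, Crypto -> period 2, Networks -> period 1.

period 9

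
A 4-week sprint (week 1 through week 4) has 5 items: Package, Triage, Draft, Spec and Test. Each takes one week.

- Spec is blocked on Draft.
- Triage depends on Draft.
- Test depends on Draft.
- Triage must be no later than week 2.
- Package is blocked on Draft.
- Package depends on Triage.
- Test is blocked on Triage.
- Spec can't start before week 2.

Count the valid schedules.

Splitting on Package: it can be week 3 (6), week 4 (6). Listing each branch's schedules as (Triage, Draft, Spec, Test) by week number:
Package=week 3: (2,1,2,3) (2,1,2,4) (2,1,3,3) (2,1,3,4) (2,1,4,3) (2,1,4,4) — 6.
Package=week 4: (2,1,2,3) (2,1,2,4) (2,1,3,3) (2,1,3,4) (2,1,4,3) (2,1,4,4) — 6.
Summing: 6 + 6 = 12.

12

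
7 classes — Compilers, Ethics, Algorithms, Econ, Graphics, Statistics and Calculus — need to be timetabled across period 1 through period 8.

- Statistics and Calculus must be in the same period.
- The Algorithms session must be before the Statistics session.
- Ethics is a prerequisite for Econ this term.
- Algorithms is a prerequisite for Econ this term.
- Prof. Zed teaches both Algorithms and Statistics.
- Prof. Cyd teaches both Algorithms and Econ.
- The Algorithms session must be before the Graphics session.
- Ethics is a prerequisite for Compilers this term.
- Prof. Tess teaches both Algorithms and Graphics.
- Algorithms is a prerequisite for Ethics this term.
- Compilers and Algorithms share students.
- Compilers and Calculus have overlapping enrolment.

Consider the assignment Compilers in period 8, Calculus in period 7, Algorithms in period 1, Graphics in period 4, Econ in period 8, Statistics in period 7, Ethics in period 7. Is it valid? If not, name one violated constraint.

Yes, all constraints hold

The Algorithms session must be before the Graphics session — holds.
Algorithms is a prerequisite for Econ this term — holds.
The Algorithms session must be before the Statistics session — holds.
Prof. Cyd teaches both Algorithms and Econ — holds.
Algorithms is a prerequisite for Ethics this term — holds.
Compilers and Algorithms share students — holds.
Statistics and Calculus must be in the same period — holds.
Ethics is a prerequisite for Compilers this term — holds.
Ethics is a prerequisite for Econ this term — holds.
Prof. Tess teaches both Algorithms and Graphics — holds.
Prof. Zed teaches both Algorithms and Statistics — holds.
Compilers and Calculus have overlapping enrolment — holds.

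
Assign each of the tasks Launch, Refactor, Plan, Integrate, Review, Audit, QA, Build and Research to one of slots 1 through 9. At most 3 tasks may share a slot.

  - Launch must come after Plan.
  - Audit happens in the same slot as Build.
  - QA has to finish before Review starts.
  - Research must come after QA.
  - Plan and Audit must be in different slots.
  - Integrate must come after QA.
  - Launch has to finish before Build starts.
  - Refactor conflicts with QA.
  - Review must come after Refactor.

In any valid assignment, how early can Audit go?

3

Audit must be in the same slot as Build, which can't be before 3, so Audit is at least 3.
Audit at 3 is achievable: QA -> 1, Integrate -> 2, Review -> 3, Research -> 4, Plan -> 1, Launch -> 2, Build -> 3, Audit -> 3, Refactor -> 2.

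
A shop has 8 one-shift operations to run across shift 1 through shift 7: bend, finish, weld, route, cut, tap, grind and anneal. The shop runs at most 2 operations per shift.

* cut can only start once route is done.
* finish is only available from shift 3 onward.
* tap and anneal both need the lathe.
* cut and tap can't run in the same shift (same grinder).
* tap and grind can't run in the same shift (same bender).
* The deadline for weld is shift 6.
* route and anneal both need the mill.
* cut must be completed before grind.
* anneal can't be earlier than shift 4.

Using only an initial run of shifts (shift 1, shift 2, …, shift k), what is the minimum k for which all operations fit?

The precedence chain requires at least 3 distinct shifts.
With at most 2 per shift and 8 operations, at least 4 shifts are needed.
anneal can't be placed before shift 4, so the schedule must run through at least shift 4.
4 works (last occupied shift: shift 4): for example route in shift 1, anneal in shift 4, grind in shift 3, bend in shift 2, tap in shift 1, finish in shift 3, cut in shift 2, weld in shift 4.

4 shifts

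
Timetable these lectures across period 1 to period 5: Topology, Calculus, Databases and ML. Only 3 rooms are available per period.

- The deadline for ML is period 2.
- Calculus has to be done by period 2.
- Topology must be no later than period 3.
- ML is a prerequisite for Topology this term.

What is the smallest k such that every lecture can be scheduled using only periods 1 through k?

The precedence chain requires at least 2 distinct periods.
With at most 3 per period and 4 lectures, at least 2 periods are needed.
2 works (last occupied period: period 2): for example Databases=period 1; Calculus=period 1; ML=period 1; Topology=period 2.

2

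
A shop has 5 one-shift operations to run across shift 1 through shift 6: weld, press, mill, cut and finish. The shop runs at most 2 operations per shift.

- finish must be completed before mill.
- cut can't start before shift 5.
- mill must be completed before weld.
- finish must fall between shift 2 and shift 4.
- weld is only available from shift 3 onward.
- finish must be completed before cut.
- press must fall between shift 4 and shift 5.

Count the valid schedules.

Splitting on weld: it can be shift 4 (4), shift 5 (9), shift 6 (21). Listing each branch's schedules as (press, mill, cut, finish) by shift number:
weld=shift 4: (4,3,5,2) (4,3,6,2) (5,3,5,2) (5,3,6,2) — 4.
weld=shift 5: (4,3,5,2) (4,3,6,2) (4,4,5,2) (4,4,5,3) (4,4,6,2) (4,4,6,3) (5,3,6,2) (5,4,6,2) (5,4,6,3) — 9.
weld=shift 6: (4,3,5,2) (4,3,6,2) (4,4,5,2) (4,4,5,3) (4,4,6,2) (4,4,6,3) (4,5,5,2) (4,5,5,3) (4,5,5,4) (4,5,6,2) (4,5,6,3) (4,5,6,4) (5,3,5,2) (5,3,6,2) (5,4,5,2) (5,4,5,3) (5,4,6,2) (5,4,6,3) (5,5,6,2) (5,5,6,3) (5,5,6,4) — 21.
Summing: 4 + 9 + 21 = 34.

34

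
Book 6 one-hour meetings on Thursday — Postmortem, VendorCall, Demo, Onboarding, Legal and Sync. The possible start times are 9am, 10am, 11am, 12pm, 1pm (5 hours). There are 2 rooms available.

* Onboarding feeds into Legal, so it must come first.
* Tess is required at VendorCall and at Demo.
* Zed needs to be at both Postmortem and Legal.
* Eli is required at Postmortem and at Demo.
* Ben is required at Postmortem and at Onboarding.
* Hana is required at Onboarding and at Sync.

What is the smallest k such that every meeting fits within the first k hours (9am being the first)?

The precedence chain requires at least 2 distinct hours.
With at most 2 per hour and 6 meetings, at least 3 hours are needed.
3 works (last occupied hour: 11am): for example Postmortem -> 11am; VendorCall -> 9am; Demo -> 10am; Onboarding -> 9am; Sync -> 11am; Legal -> 10am.

3 hours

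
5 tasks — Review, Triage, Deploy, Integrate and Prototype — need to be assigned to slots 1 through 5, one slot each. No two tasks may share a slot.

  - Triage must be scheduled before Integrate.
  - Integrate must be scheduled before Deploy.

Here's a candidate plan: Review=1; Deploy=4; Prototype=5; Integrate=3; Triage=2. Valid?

Valid

Integrate must be scheduled before Deploy — holds.
Triage must be scheduled before Integrate — holds.
No two tasks may share a slot — holds.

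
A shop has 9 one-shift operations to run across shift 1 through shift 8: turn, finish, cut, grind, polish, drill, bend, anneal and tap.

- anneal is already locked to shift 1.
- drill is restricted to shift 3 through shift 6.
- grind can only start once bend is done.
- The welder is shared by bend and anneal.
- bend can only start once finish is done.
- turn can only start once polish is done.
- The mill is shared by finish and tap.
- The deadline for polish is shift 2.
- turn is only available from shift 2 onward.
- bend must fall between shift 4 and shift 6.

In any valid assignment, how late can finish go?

Downstream work caps finish at shift 5.
finish at shift 5 is achievable: cut -> shift 1, polish -> shift 1, turn -> shift 2, drill -> shift 3, finish -> shift 5, tap -> shift 1, anneal -> shift 1, bend -> shift 6, grind -> shift 7.

shift 5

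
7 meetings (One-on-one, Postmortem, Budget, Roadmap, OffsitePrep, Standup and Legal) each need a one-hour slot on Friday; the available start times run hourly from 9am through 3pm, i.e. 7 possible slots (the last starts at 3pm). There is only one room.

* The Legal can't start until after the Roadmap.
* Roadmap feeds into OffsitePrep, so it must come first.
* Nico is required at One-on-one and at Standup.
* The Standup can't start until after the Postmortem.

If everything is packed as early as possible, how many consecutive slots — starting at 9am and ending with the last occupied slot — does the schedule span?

The precedence chain requires at least 2 distinct slots.
With at most 1 per slot and 7 meetings, at least 7 slots are needed.
7 works (last occupied slot: 3pm): for example OffsitePrep in 11am, Budget in 3pm, Legal in 1pm, Standup in 12pm, Postmortem in 10am, One-on-one in 2pm, Roadmap in 9am.

7 slots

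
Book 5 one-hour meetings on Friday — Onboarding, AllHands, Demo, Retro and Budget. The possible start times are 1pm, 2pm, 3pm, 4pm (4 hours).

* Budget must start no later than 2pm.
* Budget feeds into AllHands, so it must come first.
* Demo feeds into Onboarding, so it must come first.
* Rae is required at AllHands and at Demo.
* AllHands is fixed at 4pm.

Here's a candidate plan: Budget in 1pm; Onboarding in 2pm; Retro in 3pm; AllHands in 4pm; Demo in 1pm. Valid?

Demo feeds into Onboarding, so it must come first — holds.
Rae is required at AllHands and at Demo — holds.
AllHands is fixed at 4pm — holds.
Budget must start no later than 2pm — holds.
Budget feeds into AllHands, so it must come first — holds.

Yes, all constraints hold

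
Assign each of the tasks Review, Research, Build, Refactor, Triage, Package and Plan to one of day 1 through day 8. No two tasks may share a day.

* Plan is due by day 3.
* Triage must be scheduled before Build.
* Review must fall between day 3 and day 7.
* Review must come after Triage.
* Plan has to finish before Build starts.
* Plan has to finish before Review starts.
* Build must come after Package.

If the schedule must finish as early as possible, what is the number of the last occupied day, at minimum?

The precedence chain requires at least 2 distinct days.
With at most 1 per day and 7 tasks, at least 7 days are needed.
Review can't be placed before day 3, so the schedule must run through at least day 3.
7 works (last occupied day: day 7): for example Review in day 3, Build in day 5, Plan in day 1, Refactor in day 7, Package in day 4, Triage in day 2, Research in day 6.

7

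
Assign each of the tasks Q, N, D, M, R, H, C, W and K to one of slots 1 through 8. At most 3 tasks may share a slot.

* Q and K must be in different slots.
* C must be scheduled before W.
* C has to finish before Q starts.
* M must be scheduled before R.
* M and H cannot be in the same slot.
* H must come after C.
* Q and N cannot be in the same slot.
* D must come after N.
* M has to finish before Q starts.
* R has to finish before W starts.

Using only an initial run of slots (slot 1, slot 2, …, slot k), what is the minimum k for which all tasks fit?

The precedence chain requires at least 3 distinct slots.
With at most 3 per slot and 9 tasks, at least 3 slots are needed.
3 works (last occupied slot: 3): for example D in 2, Q in 2, M in 1, K in 3, W in 3, H in 3, R in 2, N in 1, C in 1.

3 slots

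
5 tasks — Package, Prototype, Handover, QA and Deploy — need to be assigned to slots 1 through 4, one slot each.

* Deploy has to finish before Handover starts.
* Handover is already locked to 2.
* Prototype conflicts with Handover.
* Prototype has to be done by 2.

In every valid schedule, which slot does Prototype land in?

Prototype's window is 1–2.
Handover is fixed at 2, and Prototype can't share a slot with Handover.
So Prototype must be 1.

1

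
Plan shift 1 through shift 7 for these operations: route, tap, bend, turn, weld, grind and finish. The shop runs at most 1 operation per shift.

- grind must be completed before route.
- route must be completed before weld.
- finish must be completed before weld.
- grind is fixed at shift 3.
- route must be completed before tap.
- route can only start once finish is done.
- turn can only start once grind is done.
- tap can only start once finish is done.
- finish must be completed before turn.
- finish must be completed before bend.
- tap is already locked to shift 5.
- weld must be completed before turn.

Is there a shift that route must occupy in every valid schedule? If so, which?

grind is fixed at shift 3 and must come before route, so route is at least shift 4.
tap is fixed at shift 5 and must come after route, so route is at most shift 4.
So route must be shift 4.

shift 4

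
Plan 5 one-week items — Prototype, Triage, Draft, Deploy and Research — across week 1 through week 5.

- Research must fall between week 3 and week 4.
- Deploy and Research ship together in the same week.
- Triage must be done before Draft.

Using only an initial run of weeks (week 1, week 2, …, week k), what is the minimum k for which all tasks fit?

3

The precedence chain requires at least 2 distinct weeks.
Research can't be placed before week 3, so the schedule must run through at least week 3.
3 works (last occupied week: week 3): for example Research=week 3, Prototype=week 1, Triage=week 1, Deploy=week 3, Draft=week 2.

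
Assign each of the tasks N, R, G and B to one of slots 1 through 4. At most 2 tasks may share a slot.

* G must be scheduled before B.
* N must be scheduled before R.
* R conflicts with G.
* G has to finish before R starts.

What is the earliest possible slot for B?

Precedence pushes B to at least 2.
B at 2 is achievable: N=1; B=2; G=1; R=2.

2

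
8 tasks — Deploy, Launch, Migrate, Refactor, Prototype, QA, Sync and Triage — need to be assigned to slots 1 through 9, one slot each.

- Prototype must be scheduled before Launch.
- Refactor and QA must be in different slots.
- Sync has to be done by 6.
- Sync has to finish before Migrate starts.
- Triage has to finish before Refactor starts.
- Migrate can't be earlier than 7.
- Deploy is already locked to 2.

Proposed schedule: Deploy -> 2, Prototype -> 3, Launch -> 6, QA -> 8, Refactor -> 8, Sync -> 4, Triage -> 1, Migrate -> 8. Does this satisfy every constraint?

Migrate can't be earlier than 7 — holds.
Refactor and QA must be in different slots — violated.
Sync has to finish before Migrate starts — holds.
Deploy is already locked to 2 — holds.
Sync has to be done by 6 — holds.
Triage has to finish before Refactor starts — holds.
Prototype must be scheduled before Launch — holds.

No — it violates: Refactor and QA must be in different slots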